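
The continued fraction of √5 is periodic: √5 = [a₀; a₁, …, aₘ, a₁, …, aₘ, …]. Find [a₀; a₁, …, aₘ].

a₀ = ⌊√5⌋ = 2.
With m₀=0, d₀=1 and mₖ₊₁ = dₖaₖ − mₖ, dₖ₊₁ = (n − mₖ₊₁²)/dₖ, aₖ₊₁ = ⌊(a₀+mₖ₊₁)/dₖ₊₁⌋:
  k=1: m=2, d=1, a=4
d=1 and a=2a₀=4 at k=1, so the next step gives (m, d) = (2, 1) again — its k=1 value — and the period has length 1.

[2; 4]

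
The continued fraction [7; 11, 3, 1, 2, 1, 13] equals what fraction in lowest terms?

Using pₖ = aₖpₖ₋₁ + pₖ₋₂ and qₖ = aₖqₖ₋₁ + qₖ₋₂:
  k=0: a=7, p=7, q=1
  k=1: a=11, p=78, q=11
  k=2: a=3, p=241, q=34
  k=3: a=1, p=319, q=45
  k=4: a=2, p=879, q=124
  k=5: a=1, p=1198, q=169
  k=6: a=13, p=16453, q=2321

16453/2321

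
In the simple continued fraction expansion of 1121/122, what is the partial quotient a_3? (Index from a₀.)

1121 = 9·122 + 23   →  a_0 = 9
122 = 5·23 + 7   →  a_1 = 5
23 = 3·7 + 2   →  a_2 = 3
7 = 3·2 + 1   →  a_3 = 3

3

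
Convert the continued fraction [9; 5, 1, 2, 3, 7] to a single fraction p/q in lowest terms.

Fold from the inside: start with 7/1.
  3 + 1/7 = 22/7
  2 + 7/22 = 51/22
  1 + 22/51 = 73/51
  5 + 51/73 = 416/73
  9 + 73/416 = 3817/416

3817/416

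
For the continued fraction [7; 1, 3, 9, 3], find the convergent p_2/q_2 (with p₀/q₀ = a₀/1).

Using pₖ = aₖpₖ₋₁ + pₖ₋₂, qₖ = aₖqₖ₋₁ + qₖ₋₂ (with p₋₁=1, p₋₂=0, q₋₁=0, q₋₂=1):
  k=0: a=7, p=7, q=1
  k=1: a=1, p=8, q=1
  k=2: a=3, p=31, q=4

31/4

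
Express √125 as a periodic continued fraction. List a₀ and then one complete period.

[11; 5, 1, 1, 5, 22]

a₀ = ⌊√125⌋ = 11.
With m₀=0, d₀=1 and mₖ₊₁ = dₖaₖ − mₖ, dₖ₊₁ = (n − mₖ₊₁²)/dₖ, aₖ₊₁ = ⌊(a₀+mₖ₊₁)/dₖ₊₁⌋:
  k=1: m=11, d=4, a=5
  k=2: m=9, d=11, a=1
  k=3: m=2, d=11, a=1
  k=4: m=9, d=4, a=5
  k=5: m=11, d=1, a=22
d=1 and a=2a₀=22 at k=5, so the next step gives (m, d) = (11, 4) again — its k=1 value — and the period has length 5.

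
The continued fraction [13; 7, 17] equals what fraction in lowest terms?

Using pₖ = aₖpₖ₋₁ + pₖ₋₂ and qₖ = aₖqₖ₋₁ + qₖ₋₂:
  k=0: a=13, p=13, q=1
  k=1: a=7, p=92, q=7
  k=2: a=17, p=1577, q=120

1577/120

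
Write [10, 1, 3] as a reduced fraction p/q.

43/4

Using pₖ = aₖpₖ₋₁ + pₖ₋₂ and qₖ = aₖqₖ₋₁ + qₖ₋₂:
  k=0: a=10, p=10, q=1
  k=1: a=1, p=11, q=1
  k=2: a=3, p=43, q=4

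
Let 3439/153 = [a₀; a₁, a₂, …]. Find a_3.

2

3439 = 22·153 + 73   →  a_0 = 22
153 = 2·73 + 7   →  a_1 = 2
73 = 10·7 + 3   →  a_2 = 10
7 = 2·3 + 1   →  a_3 = 2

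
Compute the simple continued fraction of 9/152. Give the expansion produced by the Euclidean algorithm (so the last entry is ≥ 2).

9 = 0·152 + 9
152 = 16·9 + 8
9 = 1·8 + 1
8 = 8·1 + 0  (stop)
So 9/152 = [0; 16, 1, 8].

[0; 16, 1, 8]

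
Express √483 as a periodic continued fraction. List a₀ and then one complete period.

a₀ = ⌊√483⌋ = 21.
With m₀=0, d₀=1 and mₖ₊₁ = dₖaₖ − mₖ, dₖ₊₁ = (n − mₖ₊₁²)/dₖ, aₖ₊₁ = ⌊(a₀+mₖ₊₁)/dₖ₊₁⌋:
  k=1: m=21, d=42, a=1
  k=2: m=21, d=1, a=42
d=1 and a=2a₀=42 at k=2, so the next step gives (m, d) = (21, 42) again — its k=1 value — and the period has length 2.

[21; 1, 42]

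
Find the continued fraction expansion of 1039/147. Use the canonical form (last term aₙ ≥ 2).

1039 = 7·147 + 10
147 = 14·10 + 7
10 = 1·7 + 3
7 = 2·3 + 1
3 = 3·1 + 0  (stop)
So 1039/147 = [7; 14, 1, 2, 3].

[7; 14, 1, 2, 3]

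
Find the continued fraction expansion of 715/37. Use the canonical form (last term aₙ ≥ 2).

715 = 19*37 + 12
37 = 3*12 + 1
12 = 12*1 + 0  (stop)
So 715/37 = [19; 3, 12].

[19; 3, 12]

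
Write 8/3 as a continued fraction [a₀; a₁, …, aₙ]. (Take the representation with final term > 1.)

8 = 2·3 + 2
3 = 1·2 + 1
2 = 2·1 + 0  (stop)
So 8/3 = [2; 1, 2].

[2; 1, 2]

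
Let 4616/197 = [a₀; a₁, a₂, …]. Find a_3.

4616 = 23·197 + 85   →  a_0 = 23
197 = 2·85 + 27   →  a_1 = 2
85 = 3·27 + 4   →  a_2 = 3
27 = 6·4 + 3   →  a_3 = 6

6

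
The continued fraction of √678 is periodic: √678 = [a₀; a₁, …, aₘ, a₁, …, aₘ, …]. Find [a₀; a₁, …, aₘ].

[26; 26, 52]

a₀ = ⌊√678⌋ = 26.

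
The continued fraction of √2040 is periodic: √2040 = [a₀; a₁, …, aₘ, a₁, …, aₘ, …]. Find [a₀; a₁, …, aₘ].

[45; 6, 90]

a₀ = ⌊√2040⌋ = 45.
With m₀=0, d₀=1 and mₖ₊₁ = dₖaₖ − mₖ, dₖ₊₁ = (n − mₖ₊₁²)/dₖ, aₖ₊₁ = ⌊(a₀+mₖ₊₁)/dₖ₊₁⌋:
  k=1: m=45, d=15, a=6
  k=2: m=45, d=1, a=90
d=1 and a=2a₀=90 at k=2, so the next step gives (m, d) = (45, 15) again — its k=1 value — and the period has length 2.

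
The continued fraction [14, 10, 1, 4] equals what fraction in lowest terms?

Fold from the inside: start with 4/1.
  1 + 1/4 = 5/4
  10 + 4/5 = 54/5
  14 + 5/54 = 761/54

761/54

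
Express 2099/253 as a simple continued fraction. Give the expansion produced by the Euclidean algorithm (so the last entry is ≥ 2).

[8; 3, 2, 1, 2, 9]

2099 = 8·253 + 75
253 = 3·75 + 28
75 = 2·28 + 19
28 = 1·19 + 9
19 = 2·9 + 1
9 = 9·1 + 0  (stop)
So 2099/253 = [8; 3, 2, 1, 2, 9].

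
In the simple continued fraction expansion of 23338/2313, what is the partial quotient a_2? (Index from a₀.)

8

23338 = 10·2313 + 208   →  a_0 = 10
2313 = 11·208 + 25   →  a_1 = 11
208 = 8·25 + 8   →  a_2 = 8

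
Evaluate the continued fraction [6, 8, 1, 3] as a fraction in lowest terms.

214/35

Using pₖ = aₖpₖ₋₁ + pₖ₋₂ and qₖ = aₖqₖ₋₁ + qₖ₋₂:
  k=0: a=6, p=6, q=1
  k=1: a=8, p=49, q=8
  k=2: a=1, p=55, q=9
  k=3: a=3, p=214, q=35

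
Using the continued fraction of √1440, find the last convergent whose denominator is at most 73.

√1440 = [37; 1, 17, 1, 74, …] (period length 4).
Convergents:
  p_0/q_0 = 37/1
  p_1/q_1 = 38/1
  p_2/q_2 = 683/18
  p_3/q_3 = 721/19
  p_4/q_4 = 54037/1424
q_3 = 19 ≤ 73 < 1424 = q_4, so the answer is 721/19.

721/19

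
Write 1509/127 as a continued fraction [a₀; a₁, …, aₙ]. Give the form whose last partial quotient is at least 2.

1509 = 11×127 + 112
127 = 1×112 + 15
112 = 7×15 + 7
15 = 2×7 + 1
7 = 7×1 + 0  (stop)
So 1509/127 = [11; 1, 7, 2, 7].

[11; 1, 7, 2, 7]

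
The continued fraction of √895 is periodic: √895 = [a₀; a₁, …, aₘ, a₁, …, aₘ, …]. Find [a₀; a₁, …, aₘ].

a₀ = ⌊√895⌋ = 29.

[29; 1, 10, 1, 58]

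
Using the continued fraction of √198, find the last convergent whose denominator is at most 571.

√198 = [14; 14, 28, …] (period length 2).
Convergents:
  p_0/q_0 = 14/1
  p_1/q_1 = 197/14
  p_2/q_2 = 5530/393
  p_3/q_3 = 77617/5516
q_2 = 393 ≤ 571 < 5516 = q_3, so the answer is 5530/393.

5530/393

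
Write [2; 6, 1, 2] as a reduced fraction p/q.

43/20

Using pₖ = aₖpₖ₋₁ + pₖ₋₂ and qₖ = aₖqₖ₋₁ + qₖ₋₂:
  k=0: a=2, p=2, q=1
  k=1: a=6, p=13, q=6
  k=2: a=1, p=15, q=7
  k=3: a=2, p=43, q=20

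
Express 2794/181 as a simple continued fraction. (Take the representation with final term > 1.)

[15; 2, 3, 2, 3, 3]

2794 = 15×181 + 79
181 = 2×79 + 23
79 = 3×23 + 10
23 = 2×10 + 3
10 = 3×3 + 1
3 = 3×1 + 0  (stop)
So 2794/181 = [15; 2, 3, 2, 3, 3].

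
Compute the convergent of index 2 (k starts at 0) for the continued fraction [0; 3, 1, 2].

1/4

Using pₖ = aₖpₖ₋₁ + pₖ₋₂, qₖ = aₖqₖ₋₁ + qₖ₋₂ (with p₋₁=1, p₋₂=0, q₋₁=0, q₋₂=1):
  k=0: a=0, p=0, q=1
  k=1: a=3, p=1, q=3
  k=2: a=1, p=1, q=4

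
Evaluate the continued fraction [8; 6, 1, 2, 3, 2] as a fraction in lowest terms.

1255/154

Using pₖ = aₖpₖ₋₁ + pₖ₋₂ and qₖ = aₖqₖ₋₁ + qₖ₋₂:
  k=0: a=8, p=8, q=1
  k=1: a=6, p=49, q=6
  k=2: a=1, p=57, q=7
  k=3: a=2, p=163, q=20
  k=4: a=3, p=546, q=67
  k=5: a=2, p=1255, q=154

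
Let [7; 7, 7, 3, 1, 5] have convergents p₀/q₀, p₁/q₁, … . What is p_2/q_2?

Using pₖ = aₖpₖ₋₁ + pₖ₋₂, qₖ = aₖqₖ₋₁ + qₖ₋₂ (with p₋₁=1, p₋₂=0, q₋₁=0, q₋₂=1):
  k=0: a=7, p=7, q=1
  k=1: a=7, p=50, q=7
  k=2: a=7, p=357, q=50

357/50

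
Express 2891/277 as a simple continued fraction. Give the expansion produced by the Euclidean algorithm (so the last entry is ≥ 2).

2891 = 10×277 + 121
277 = 2×121 + 35
121 = 3×35 + 16
35 = 2×16 + 3
16 = 5×3 + 1
3 = 3×1 + 0  (stop)
So 2891/277 = [10; 2, 3, 2, 5, 3].

[10; 2, 3, 2, 5, 3]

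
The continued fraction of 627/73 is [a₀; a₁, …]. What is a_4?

3

627 = 8·73 + 43   →  a_0 = 8
73 = 1·43 + 30   →  a_1 = 1
43 = 1·30 + 13   →  a_2 = 1
30 = 2·13 + 4   →  a_3 = 2
13 = 3·4 + 1   →  a_4 = 3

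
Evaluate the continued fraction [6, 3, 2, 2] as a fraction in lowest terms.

Fold from the inside: start with 2/1.
  2 + 1/2 = 5/2
  3 + 2/5 = 17/5
  6 + 5/17 = 107/17

107/17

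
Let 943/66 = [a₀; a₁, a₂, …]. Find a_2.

943 = 14·66 + 19   →  a_0 = 14
66 = 3·19 + 9   →  a_1 = 3
19 = 2·9 + 1   →  a_2 = 2

2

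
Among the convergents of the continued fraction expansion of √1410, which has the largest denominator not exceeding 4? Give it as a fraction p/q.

75/2

√1410 = [37; 1, 1, 4, 1, 1, 74, …] (period length 6).
Convergents:
  p_0/q_0 = 37/1
  p_1/q_1 = 38/1
  p_2/q_2 = 75/2
  p_3/q_3 = 338/9
q_2 = 2 ≤ 4 < 9 = q_3, so the answer is 75/2.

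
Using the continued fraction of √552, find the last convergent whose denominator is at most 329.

4417/188

√552 = [23; 2, 46, …] (period length 2).
Convergents:
  p_0/q_0 = 23/1
  p_1/q_1 = 47/2
  p_2/q_2 = 2185/93
  p_3/q_3 = 4417/188
  p_4/q_4 = 205367/8741
q_3 = 188 ≤ 329 < 8741 = q_4, so the answer is 4417/188.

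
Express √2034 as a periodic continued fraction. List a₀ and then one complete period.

[45; 10, 90]

a₀ = ⌊√2034⌋ = 45.
With m₀=0, d₀=1 and mₖ₊₁ = dₖaₖ − mₖ, dₖ₊₁ = (n − mₖ₊₁²)/dₖ, aₖ₊₁ = ⌊(a₀+mₖ₊₁)/dₖ₊₁⌋:
  k=1: m=45, d=9, a=10
  k=2: m=45, d=1, a=90
d=1 and a=2a₀=90 at k=2, so the next step gives (m, d) = (45, 9) again — its k=1 value — and the period has length 2.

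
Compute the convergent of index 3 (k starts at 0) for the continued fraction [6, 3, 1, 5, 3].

144/23

Using pₖ = aₖpₖ₋₁ + pₖ₋₂, qₖ = aₖqₖ₋₁ + qₖ₋₂ (with p₋₁=1, p₋₂=0, q₋₁=0, q₋₂=1):
  k=0: a=6, p=6, q=1
  k=1: a=3, p=19, q=3
  k=2: a=1, p=25, q=4
  k=3: a=5, p=144, q=23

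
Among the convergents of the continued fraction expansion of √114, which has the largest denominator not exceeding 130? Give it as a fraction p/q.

√114 = [10; 1, 2, 10, 2, 1, 20, …] (period length 6).
Convergents:
  p_0/q_0 = 10/1
  p_1/q_1 = 11/1
  p_2/q_2 = 32/3
  p_3/q_3 = 331/31
  p_4/q_4 = 694/65
  p_5/q_5 = 1025/96
  p_6/q_6 = 21194/1985
q_5 = 96 ≤ 130 < 1985 = q_6, so the answer is 1025/96.

1025/96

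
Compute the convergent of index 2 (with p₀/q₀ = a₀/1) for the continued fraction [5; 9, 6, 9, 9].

281/55

Using pₖ = aₖpₖ₋₁ + pₖ₋₂, qₖ = aₖqₖ₋₁ + qₖ₋₂ (with p₋₁=1, p₋₂=0, q₋₁=0, q₋₂=1):
  k=0: a=5, p=5, q=1
  k=1: a=9, p=46, q=9
  k=2: a=6, p=281, q=55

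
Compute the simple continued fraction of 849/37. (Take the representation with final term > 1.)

849 = 22·37 + 35
37 = 1·35 + 2
35 = 17·2 + 1
2 = 2·1 + 0  (stop)
So 849/37 = [22; 1, 17, 2].

[22; 1, 17, 2]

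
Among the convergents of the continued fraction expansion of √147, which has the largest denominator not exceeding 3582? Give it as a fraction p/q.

√147 = [12; 8, 24, …] (period length 2).
Convergents:
  p_0/q_0 = 12/1
  p_1/q_1 = 97/8
  p_2/q_2 = 2340/193
  p_3/q_3 = 18817/1552
  p_4/q_4 = 453948/37441
q_3 = 1552 ≤ 3582 < 37441 = q_4, so the answer is 18817/1552.

18817/1552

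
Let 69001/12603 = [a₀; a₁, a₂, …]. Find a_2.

9

69001 = 5·12603 + 5986   →  a_0 = 5
12603 = 2·5986 + 631   →  a_1 = 2
5986 = 9·631 + 307   →  a_2 = 9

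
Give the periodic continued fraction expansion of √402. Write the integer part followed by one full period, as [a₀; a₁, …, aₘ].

a₀ = ⌊√402⌋ = 20.
With m₀=0, d₀=1 and mₖ₊₁ = dₖaₖ − mₖ, dₖ₊₁ = (n − mₖ₊₁²)/dₖ, aₖ₊₁ = ⌊(a₀+mₖ₊₁)/dₖ₊₁⌋:
  k=1: m=20, d=2, a=20
  k=2: m=20, d=1, a=40
d=1 and a=2a₀=40 at k=2, so the next step gives (m, d) = (20, 2) again — its k=1 value — and the period has length 2.

[20; 20, 40]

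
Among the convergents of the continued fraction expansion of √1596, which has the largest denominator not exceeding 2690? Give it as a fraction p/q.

63880/1599

√1596 = [39; 1, 18, 1, 78, …] (period length 4).
Convergents:
  p_0/q_0 = 39/1
  p_1/q_1 = 40/1
  p_2/q_2 = 759/19
  p_3/q_3 = 799/20
  p_4/q_4 = 63081/1579
  p_5/q_5 = 63880/1599
  p_6/q_6 = 1212921/30361
q_5 = 1599 ≤ 2690 < 30361 = q_6, so the answer is 63880/1599.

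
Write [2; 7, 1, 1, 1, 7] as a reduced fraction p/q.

375/176

Fold from the inside: start with 7/1.
  1 + 1/7 = 8/7
  1 + 7/8 = 15/8
  1 + 8/15 = 23/15
  7 + 15/23 = 176/23
  2 + 23/176 = 375/176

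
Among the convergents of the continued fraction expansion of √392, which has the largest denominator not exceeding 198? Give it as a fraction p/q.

3841/194

√392 = [19; 1, 3, 1, 38, …] (period length 4).
Convergents:
  p_0/q_0 = 19/1
  p_1/q_1 = 20/1
  p_2/q_2 = 79/4
  p_3/q_3 = 99/5
  p_4/q_4 = 3841/194
  p_5/q_5 = 3940/199
q_4 = 194 ≤ 198 < 199 = q_5, so the answer is 3841/194.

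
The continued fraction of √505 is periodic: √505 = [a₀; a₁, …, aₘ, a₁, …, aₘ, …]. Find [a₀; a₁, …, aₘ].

[22; 2, 8, 2, 44]

a₀ = ⌊√505⌋ = 22.
With m₀=0, d₀=1 and mₖ₊₁ = dₖaₖ − mₖ, dₖ₊₁ = (n − mₖ₊₁²)/dₖ, aₖ₊₁ = ⌊(a₀+mₖ₊₁)/dₖ₊₁⌋:
  k=1: m=22, d=21, a=2
  k=2: m=20, d=5, a=8
  k=3: m=20, d=21, a=2
  k=4: m=22, d=1, a=44
d=1 and a=2a₀=44 at k=4, so the next step gives (m, d) = (22, 21) again — its k=1 value — and the period has length 4.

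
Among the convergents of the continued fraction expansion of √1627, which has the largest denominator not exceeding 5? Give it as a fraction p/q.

√1627 = [40; 2, 1, 39, 1, 2, 80, …] (period length 6).
Convergents:
  p_0/q_0 = 40/1
  p_1/q_1 = 81/2
  p_2/q_2 = 121/3
  p_3/q_3 = 4800/119
q_2 = 3 ≤ 5 < 119 = q_3, so the answer is 121/3.

121/3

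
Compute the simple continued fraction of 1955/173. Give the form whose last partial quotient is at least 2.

[11; 3, 3, 17]

1955 = 11×173 + 52
173 = 3×52 + 17
52 = 3×17 + 1
17 = 17×1 + 0  (stop)
So 1955/173 = [11; 3, 3, 17].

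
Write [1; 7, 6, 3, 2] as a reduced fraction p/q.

359/315

Fold from the inside: start with 2/1.
  3 + 1/2 = 7/2
  6 + 2/7 = 44/7
  7 + 7/44 = 315/44
  1 + 44/315 = 359/315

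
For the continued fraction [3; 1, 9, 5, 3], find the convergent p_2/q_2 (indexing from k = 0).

39/10

Using pₖ = aₖpₖ₋₁ + pₖ₋₂, qₖ = aₖqₖ₋₁ + qₖ₋₂ (with p₋₁=1, p₋₂=0, q₋₁=0, q₋₂=1):
  k=0: a=3, p=3, q=1
  k=1: a=1, p=4, q=1
  k=2: a=9, p=39, q=10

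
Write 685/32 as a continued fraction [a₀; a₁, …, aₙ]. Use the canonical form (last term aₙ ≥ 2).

685 = 21*32 + 13
32 = 2*13 + 6
13 = 2*6 + 1
6 = 6*1 + 0  (stop)
So 685/32 = [21; 2, 2, 6].

[21; 2, 2, 6]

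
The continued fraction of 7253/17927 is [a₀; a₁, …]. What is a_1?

7253 = 0·17927 + 7253   →  a_0 = 0
17927 = 2·7253 + 3421   →  a_1 = 2

2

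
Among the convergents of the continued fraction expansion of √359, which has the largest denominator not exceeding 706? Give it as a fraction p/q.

√359 = [18; 1, 17, 1, 36, …] (period length 4).
Convergents:
  p_0/q_0 = 18/1
  p_1/q_1 = 19/1
  p_2/q_2 = 341/18
  p_3/q_3 = 360/19
  p_4/q_4 = 13301/702
  p_5/q_5 = 13661/721
q_4 = 702 ≤ 706 < 721 = q_5, so the answer is 13301/702.

13301/702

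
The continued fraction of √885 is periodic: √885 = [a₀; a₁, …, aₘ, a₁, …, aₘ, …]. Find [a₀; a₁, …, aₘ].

[29; 1, 2, 1, 58]

a₀ = ⌊√885⌋ = 29.
With m₀=0, d₀=1 and mₖ₊₁ = dₖaₖ − mₖ, dₖ₊₁ = (n − mₖ₊₁²)/dₖ, aₖ₊₁ = ⌊(a₀+mₖ₊₁)/dₖ₊₁⌋:
  k=1: m=29, d=44, a=1
  k=2: m=15, d=15, a=2
  k=3: m=15, d=44, a=1
  k=4: m=29, d=1, a=58
d=1 and a=2a₀=58 at k=4, so the next step gives (m, d) = (29, 44) again — its k=1 value — and the period has length 4.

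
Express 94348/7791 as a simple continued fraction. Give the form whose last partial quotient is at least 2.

[12; 9, 9, 1, 5, 4, 1, 2]

94348 = 12×7791 + 856
7791 = 9×856 + 87
856 = 9×87 + 73
87 = 1×73 + 14
73 = 5×14 + 3
14 = 4×3 + 2
3 = 1×2 + 1
2 = 2×1 + 0  (stop)
So 94348/7791 = [12; 9, 9, 1, 5, 4, 1, 2].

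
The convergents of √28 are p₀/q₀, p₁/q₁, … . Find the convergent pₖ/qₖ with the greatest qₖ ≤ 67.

127/24

√28 = [5; 3, 2, 3, 10, …] (period length 4).
Convergents:
  p_0/q_0 = 5/1
  p_1/q_1 = 16/3
  p_2/q_2 = 37/7
  p_3/q_3 = 127/24
  p_4/q_4 = 1307/247
q_3 = 24 ≤ 67 < 247 = q_4, so the answer is 127/24.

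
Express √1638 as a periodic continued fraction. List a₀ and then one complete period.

a₀ = ⌊√1638⌋ = 40.

[40; 2, 8, 2, 80]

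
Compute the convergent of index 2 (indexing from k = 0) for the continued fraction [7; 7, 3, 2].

Using pₖ = aₖpₖ₋₁ + pₖ₋₂, qₖ = aₖqₖ₋₁ + qₖ₋₂ (with p₋₁=1, p₋₂=0, q₋₁=0, q₋₂=1):
  k=0: a=7, p=7, q=1
  k=1: a=7, p=50, q=7
  k=2: a=3, p=157, q=22

157/22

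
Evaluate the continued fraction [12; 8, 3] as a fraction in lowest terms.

303/25

Fold from the inside: start with 3/1.
  8 + 1/3 = 25/3
  12 + 3/25 = 303/25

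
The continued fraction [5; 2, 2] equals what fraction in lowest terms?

27/5

Fold from the inside: start with 2/1.
  2 + 1/2 = 5/2
  5 + 2/5 = 27/5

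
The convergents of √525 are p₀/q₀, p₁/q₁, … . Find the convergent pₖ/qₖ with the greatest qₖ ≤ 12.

252/11

√525 = [22; 1, 10, 2, 10, 1, 44, …] (period length 6).
Convergents:
  p_0/q_0 = 22/1
  p_1/q_1 = 23/1
  p_2/q_2 = 252/11
  p_3/q_3 = 527/23
q_2 = 11 ≤ 12 < 23 = q_3, so the answer is 252/11.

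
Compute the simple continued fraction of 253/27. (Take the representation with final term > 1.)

253 = 9·27 + 10
27 = 2·10 + 7
10 = 1·7 + 3
7 = 2·3 + 1
3 = 3·1 + 0  (stop)
So 253/27 = [9; 2, 1, 2, 3].

[9; 2, 1, 2, 3]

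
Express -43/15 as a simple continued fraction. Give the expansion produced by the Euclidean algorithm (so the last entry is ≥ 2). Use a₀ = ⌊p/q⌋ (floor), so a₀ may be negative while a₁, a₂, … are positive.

-43 = -3·15 + 2
15 = 7·2 + 1
2 = 2·1 + 0  (stop)
So -43/15 = [-3; 7, 2].

[-3; 7, 2]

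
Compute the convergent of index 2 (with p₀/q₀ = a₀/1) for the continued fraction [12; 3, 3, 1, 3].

123/10

Using pₖ = aₖpₖ₋₁ + pₖ₋₂, qₖ = aₖqₖ₋₁ + qₖ₋₂ (with p₋₁=1, p₋₂=0, q₋₁=0, q₋₂=1):
  k=0: a=12, p=12, q=1
  k=1: a=3, p=37, q=3
  k=2: a=3, p=123, q=10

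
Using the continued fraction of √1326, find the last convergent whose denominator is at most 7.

182/5

√1326 = [36; 2, 2, 2, 2, 2, 72, …] (period length 6).
Convergents:
  p_0/q_0 = 36/1
  p_1/q_1 = 73/2
  p_2/q_2 = 182/5
  p_3/q_3 = 437/12
q_2 = 5 ≤ 7 < 12 = q_3, so the answer is 182/5.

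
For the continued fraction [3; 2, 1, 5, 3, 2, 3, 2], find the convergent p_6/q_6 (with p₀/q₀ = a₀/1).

1438/429

Using pₖ = aₖpₖ₋₁ + pₖ₋₂, qₖ = aₖqₖ₋₁ + qₖ₋₂ (with p₋₁=1, p₋₂=0, q₋₁=0, q₋₂=1):
  k=0: a=3, p=3, q=1
  k=1: a=2, p=7, q=2
  k=2: a=1, p=10, q=3
  k=3: a=5, p=57, q=17
  k=4: a=3, p=181, q=54
  k=5: a=2, p=419, q=125
  k=6: a=3, p=1438, q=429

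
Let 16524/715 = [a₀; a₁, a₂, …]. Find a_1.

16524 = 23·715 + 79   →  a_0 = 23
715 = 9·79 + 4   →  a_1 = 9

9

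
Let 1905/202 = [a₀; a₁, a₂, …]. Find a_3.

1905 = 9·202 + 87   →  a_0 = 9
202 = 2·87 + 28   →  a_1 = 2
87 = 3·28 + 3   →  a_2 = 3
28 = 9·3 + 1   →  a_3 = 9

9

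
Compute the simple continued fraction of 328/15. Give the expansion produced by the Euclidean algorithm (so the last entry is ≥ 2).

328 = 21·15 + 13
15 = 1·13 + 2
13 = 6·2 + 1
2 = 2·1 + 0  (stop)
So 328/15 = [21; 1, 6, 2].

[21; 1, 6, 2]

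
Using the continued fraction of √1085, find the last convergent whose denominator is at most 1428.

√1085 = [32; 1, 15, 2, 15, 1, 64, …] (period length 6).
Convergents:
  p_0/q_0 = 32/1
  p_1/q_1 = 33/1
  p_2/q_2 = 527/16
  p_3/q_3 = 1087/33
  p_4/q_4 = 16832/511
  p_5/q_5 = 17919/544
  p_6/q_6 = 1163648/35327
q_5 = 544 ≤ 1428 < 35327 = q_6, so the answer is 17919/544.

17919/544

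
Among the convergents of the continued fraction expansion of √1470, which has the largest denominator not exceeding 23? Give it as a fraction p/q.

115/3

√1470 = [38; 2, 1, 14, 1, 2, 76, …] (period length 6).
Convergents:
  p_0/q_0 = 38/1
  p_1/q_1 = 77/2
  p_2/q_2 = 115/3
  p_3/q_3 = 1687/44
q_2 = 3 ≤ 23 < 44 = q_3, so the answer is 115/3.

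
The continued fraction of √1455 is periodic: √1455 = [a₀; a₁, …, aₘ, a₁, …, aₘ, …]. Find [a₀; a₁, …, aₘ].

[38; 6, 1, 11, 1, 6, 76]

a₀ = ⌊√1455⌋ = 38.
With m₀=0, d₀=1 and mₖ₊₁ = dₖaₖ − mₖ, dₖ₊₁ = (n − mₖ₊₁²)/dₖ, aₖ₊₁ = ⌊(a₀+mₖ₊₁)/dₖ₊₁⌋:
  k=1: m=38, d=11, a=6
  k=2: m=28, d=61, a=1
  k=3: m=33, d=6, a=11
  k=4: m=33, d=61, a=1
  k=5: m=28, d=11, a=6
  k=6: m=38, d=1, a=76
d=1 and a=2a₀=76 at k=6, so the next step gives (m, d) = (38, 11) again — its k=1 value — and the period has length 6.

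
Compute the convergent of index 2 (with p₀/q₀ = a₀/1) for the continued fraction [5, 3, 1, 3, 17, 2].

21/4

Using pₖ = aₖpₖ₋₁ + pₖ₋₂, qₖ = aₖqₖ₋₁ + qₖ₋₂ (with p₋₁=1, p₋₂=0, q₋₁=0, q₋₂=1):
  k=0: a=5, p=5, q=1
  k=1: a=3, p=16, q=3
  k=2: a=1, p=21, q=4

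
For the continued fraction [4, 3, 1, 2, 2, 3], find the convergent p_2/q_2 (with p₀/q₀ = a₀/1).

17/4

Using pₖ = aₖpₖ₋₁ + pₖ₋₂, qₖ = aₖqₖ₋₁ + qₖ₋₂ (with p₋₁=1, p₋₂=0, q₋₁=0, q₋₂=1):
  k=0: a=4, p=4, q=1
  k=1: a=3, p=13, q=3
  k=2: a=1, p=17, q=4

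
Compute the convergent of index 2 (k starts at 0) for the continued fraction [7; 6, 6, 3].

265/37

Using pₖ = aₖpₖ₋₁ + pₖ₋₂, qₖ = aₖqₖ₋₁ + qₖ₋₂ (with p₋₁=1, p₋₂=0, q₋₁=0, q₋₂=1):
  k=0: a=7, p=7, q=1
  k=1: a=6, p=43, q=6
  k=2: a=6, p=265, q=37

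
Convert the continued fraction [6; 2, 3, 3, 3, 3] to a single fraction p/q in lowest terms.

1615/251

Using pₖ = aₖpₖ₋₁ + pₖ₋₂ and qₖ = aₖqₖ₋₁ + qₖ₋₂:
  k=0: a=6, p=6, q=1
  k=1: a=2, p=13, q=2
  k=2: a=3, p=45, q=7
  k=3: a=3, p=148, q=23
  k=4: a=3, p=489, q=76
  k=5: a=3, p=1615, q=251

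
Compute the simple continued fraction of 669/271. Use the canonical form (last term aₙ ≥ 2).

[2; 2, 7, 2, 8]

669 = 2×271 + 127
271 = 2×127 + 17
127 = 7×17 + 8
17 = 2×8 + 1
8 = 8×1 + 0  (stop)
So 669/271 = [2; 2, 7, 2, 8].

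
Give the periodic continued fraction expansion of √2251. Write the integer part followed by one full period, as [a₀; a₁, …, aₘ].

[47; 2, 4, 47, 4, 2, 94]

a₀ = ⌊√2251⌋ = 47.
With m₀=0, d₀=1 and mₖ₊₁ = dₖaₖ − mₖ, dₖ₊₁ = (n − mₖ₊₁²)/dₖ, aₖ₊₁ = ⌊(a₀+mₖ₊₁)/dₖ₊₁⌋:
  k=1: m=47, d=42, a=2
  k=2: m=37, d=21, a=4
  k=3: m=47, d=2, a=47
  k=4: m=47, d=21, a=4
  k=5: m=37, d=42, a=2
  k=6: m=47, d=1, a=94
d=1 and a=2a₀=94 at k=6, so the next step gives (m, d) = (47, 42) again — its k=1 value — and the period has length 6.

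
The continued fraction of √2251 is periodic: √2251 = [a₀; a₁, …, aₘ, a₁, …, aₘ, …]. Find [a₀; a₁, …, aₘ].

[47; 2, 4, 47, 4, 2, 94]

a₀ = ⌊√2251⌋ = 47.
With m₀=0, d₀=1 and mₖ₊₁ = dₖaₖ − mₖ, dₖ₊₁ = (n − mₖ₊₁²)/dₖ, aₖ₊₁ = ⌊(a₀+mₖ₊₁)/dₖ₊₁⌋:
  k=1: m=47, d=42, a=2
  k=2: m=37, d=21, a=4
  k=3: m=47, d=2, a=47
  k=4: m=47, d=21, a=4
  k=5: m=37, d=42, a=2
  k=6: m=47, d=1, a=94
d=1 and a=2a₀=94 at k=6, so the next step gives (m, d) = (47, 42) again — its k=1 value — and the period has length 6.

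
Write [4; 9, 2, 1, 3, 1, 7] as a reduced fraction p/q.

Fold from the inside: start with 7/1.
  1 + 1/7 = 8/7
  3 + 7/8 = 31/8
  1 + 8/31 = 39/31
  2 + 31/39 = 109/39
  9 + 39/109 = 1020/109
  4 + 109/1020 = 4189/1020

4189/1020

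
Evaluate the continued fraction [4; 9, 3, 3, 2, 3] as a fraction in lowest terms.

Using pₖ = aₖpₖ₋₁ + pₖ₋₂ and qₖ = aₖqₖ₋₁ + qₖ₋₂:
  k=0: a=4, p=4, q=1
  k=1: a=9, p=37, q=9
  k=2: a=3, p=115, q=28
  k=3: a=3, p=382, q=93
  k=4: a=2, p=879, q=214
  k=5: a=3, p=3019, q=735

3019/735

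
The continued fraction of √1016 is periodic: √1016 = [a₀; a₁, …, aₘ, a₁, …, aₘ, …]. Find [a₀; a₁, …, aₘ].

a₀ = ⌊√1016⌋ = 31.

[31; 1, 6, 1, 62]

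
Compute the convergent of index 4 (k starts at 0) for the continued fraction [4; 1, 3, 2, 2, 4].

Using pₖ = aₖpₖ₋₁ + pₖ₋₂, qₖ = aₖqₖ₋₁ + qₖ₋₂ (with p₋₁=1, p₋₂=0, q₋₁=0, q₋₂=1):
  k=0: a=4, p=4, q=1
  k=1: a=1, p=5, q=1
  k=2: a=3, p=19, q=4
  k=3: a=2, p=43, q=9
  k=4: a=2, p=105, q=22

105/22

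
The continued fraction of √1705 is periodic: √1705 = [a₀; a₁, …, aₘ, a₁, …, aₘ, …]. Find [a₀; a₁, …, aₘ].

[41; 3, 2, 3, 82]

a₀ = ⌊√1705⌋ = 41.
With m₀=0, d₀=1 and mₖ₊₁ = dₖaₖ − mₖ, dₖ₊₁ = (n − mₖ₊₁²)/dₖ, aₖ₊₁ = ⌊(a₀+mₖ₊₁)/dₖ₊₁⌋:
  k=1: m=41, d=24, a=3
  k=2: m=31, d=31, a=2
  k=3: m=31, d=24, a=3
  k=4: m=41, d=1, a=82
d=1 and a=2a₀=82 at k=4, so the next step gives (m, d) = (41, 24) again — its k=1 value — and the period has length 4.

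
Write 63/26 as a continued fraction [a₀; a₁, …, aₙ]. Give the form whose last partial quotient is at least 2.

[2; 2, 2, 1, 3]

63 = 2·26 + 11
26 = 2·11 + 4
11 = 2·4 + 3
4 = 1·3 + 1
3 = 3·1 + 0  (stop)
So 63/26 = [2; 2, 2, 1, 3].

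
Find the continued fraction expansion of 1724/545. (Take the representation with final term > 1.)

[3; 6, 8, 11]

1724 = 3·545 + 89
545 = 6·89 + 11
89 = 8·11 + 1
11 = 11·1 + 0  (stop)
So 1724/545 = [3; 6, 8, 11].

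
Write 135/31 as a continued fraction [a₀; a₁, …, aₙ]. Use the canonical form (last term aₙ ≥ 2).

[4; 2, 1, 4, 2]

135 = 4·31 + 11
31 = 2·11 + 9
11 = 1·9 + 2
9 = 4·2 + 1
2 = 2·1 + 0  (stop)
So 135/31 = [4; 2, 1, 4, 2].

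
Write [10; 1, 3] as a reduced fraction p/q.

43/4

Fold from the inside: start with 3/1.
  1 + 1/3 = 4/3
  10 + 3/4 = 43/4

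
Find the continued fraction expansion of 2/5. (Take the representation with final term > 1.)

[0; 2, 2]

2 = 0×5 + 2
5 = 2×2 + 1
2 = 2×1 + 0  (stop)
So 2/5 = [0; 2, 2].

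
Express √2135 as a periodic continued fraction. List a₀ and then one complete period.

[46; 4, 1, 5, 1, 4, 92]

a₀ = ⌊√2135⌋ = 46.
With m₀=0, d₀=1 and mₖ₊₁ = dₖaₖ − mₖ, dₖ₊₁ = (n − mₖ₊₁²)/dₖ, aₖ₊₁ = ⌊(a₀+mₖ₊₁)/dₖ₊₁⌋:
  k=1: m=46, d=19, a=4
  k=2: m=30, d=65, a=1
  k=3: m=35, d=14, a=5
  k=4: m=35, d=65, a=1
  k=5: m=30, d=19, a=4
  k=6: m=46, d=1, a=92
d=1 and a=2a₀=92 at k=6, so the next step gives (m, d) = (46, 19) again — its k=1 value — and the period has length 6.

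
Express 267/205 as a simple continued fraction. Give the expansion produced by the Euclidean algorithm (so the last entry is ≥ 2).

267 = 1·205 + 62
205 = 3·62 + 19
62 = 3·19 + 5
19 = 3·5 + 4
5 = 1·4 + 1
4 = 4·1 + 0  (stop)
So 267/205 = [1; 3, 3, 3, 1, 4].

[1; 3, 3, 3, 1, 4]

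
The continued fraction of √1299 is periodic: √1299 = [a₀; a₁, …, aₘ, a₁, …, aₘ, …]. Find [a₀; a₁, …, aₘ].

[36; 24, 72]

a₀ = ⌊√1299⌋ = 36.
With m₀=0, d₀=1 and mₖ₊₁ = dₖaₖ − mₖ, dₖ₊₁ = (n − mₖ₊₁²)/dₖ, aₖ₊₁ = ⌊(a₀+mₖ₊₁)/dₖ₊₁⌋:
  k=1: m=36, d=3, a=24
  k=2: m=36, d=1, a=72
d=1 and a=2a₀=72 at k=2, so the next step gives (m, d) = (36, 3) again — its k=1 value — and the period has length 2.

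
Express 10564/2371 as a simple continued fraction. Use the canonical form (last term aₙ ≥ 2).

[4; 2, 5, 8, 2, 3, 1, 2]

10564 = 4·2371 + 1080
2371 = 2·1080 + 211
1080 = 5·211 + 25
211 = 8·25 + 11
25 = 2·11 + 3
11 = 3·3 + 2
3 = 1·2 + 1
2 = 2·1 + 0  (stop)
So 10564/2371 = [4; 2, 5, 8, 2, 3, 1, 2].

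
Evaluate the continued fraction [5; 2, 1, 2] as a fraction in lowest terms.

Fold from the inside: start with 2/1.
  1 + 1/2 = 3/2
  2 + 2/3 = 8/3
  5 + 3/8 = 43/8

43/8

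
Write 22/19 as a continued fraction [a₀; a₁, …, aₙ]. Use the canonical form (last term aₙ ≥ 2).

22 = 1*19 + 3
19 = 6*3 + 1
3 = 3*1 + 0  (stop)
So 22/19 = [1; 6, 3].

[1; 6, 3]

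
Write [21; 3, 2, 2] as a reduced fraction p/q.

Using pₖ = aₖpₖ₋₁ + pₖ₋₂ and qₖ = aₖqₖ₋₁ + qₖ₋₂:
  k=0: a=21, p=21, q=1
  k=1: a=3, p=64, q=3
  k=2: a=2, p=149, q=7
  k=3: a=2, p=362, q=17

362/17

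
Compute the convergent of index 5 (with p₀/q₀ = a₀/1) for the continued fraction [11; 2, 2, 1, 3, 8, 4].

Using pₖ = aₖpₖ₋₁ + pₖ₋₂, qₖ = aₖqₖ₋₁ + qₖ₋₂ (with p₋₁=1, p₋₂=0, q₋₁=0, q₋₂=1):
  k=0: a=11, p=11, q=1
  k=1: a=2, p=23, q=2
  k=2: a=2, p=57, q=5
  k=3: a=1, p=80, q=7
  k=4: a=3, p=297, q=26
  k=5: a=8, p=2456, q=215

2456/215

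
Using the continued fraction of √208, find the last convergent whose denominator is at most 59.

649/45

√208 = [14; 2, 2, 1, 2, 2, 28, …] (period length 6).
Convergents:
  p_0/q_0 = 14/1
  p_1/q_1 = 29/2
  p_2/q_2 = 72/5
  p_3/q_3 = 101/7
  p_4/q_4 = 274/19
  p_5/q_5 = 649/45
  p_6/q_6 = 18446/1279
q_5 = 45 ≤ 59 < 1279 = q_6, so the answer is 649/45.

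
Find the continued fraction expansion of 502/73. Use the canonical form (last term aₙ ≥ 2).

502 = 6·73 + 64
73 = 1·64 + 9
64 = 7·9 + 1
9 = 9·1 + 0  (stop)
So 502/73 = [6; 1, 7, 9].

[6; 1, 7, 9]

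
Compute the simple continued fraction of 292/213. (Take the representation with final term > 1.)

[1; 2, 1, 2, 3, 2, 3]

292 = 1×213 + 79
213 = 2×79 + 55
79 = 1×55 + 24
55 = 2×24 + 7
24 = 3×7 + 3
7 = 2×3 + 1
3 = 3×1 + 0  (stop)
So 292/213 = [1; 2, 1, 2, 3, 2, 3].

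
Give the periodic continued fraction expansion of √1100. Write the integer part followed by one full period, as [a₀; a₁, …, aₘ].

[33; 6, 66]

a₀ = ⌊√1100⌋ = 33.
With m₀=0, d₀=1 and mₖ₊₁ = dₖaₖ − mₖ, dₖ₊₁ = (n − mₖ₊₁²)/dₖ, aₖ₊₁ = ⌊(a₀+mₖ₊₁)/dₖ₊₁⌋:
  k=1: m=33, d=11, a=6
  k=2: m=33, d=1, a=66
d=1 and a=2a₀=66 at k=2, so the next step gives (m, d) = (33, 11) again — its k=1 value — and the period has length 2.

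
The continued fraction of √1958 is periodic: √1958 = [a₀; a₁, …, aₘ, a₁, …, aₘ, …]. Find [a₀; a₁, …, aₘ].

[44; 4, 88]

a₀ = ⌊√1958⌋ = 44.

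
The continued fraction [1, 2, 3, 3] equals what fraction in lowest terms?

33/23

Using pₖ = aₖpₖ₋₁ + pₖ₋₂ and qₖ = aₖqₖ₋₁ + qₖ₋₂:
  k=0: a=1, p=1, q=1
  k=1: a=2, p=3, q=2
  k=2: a=3, p=10, q=7
  k=3: a=3, p=33, q=23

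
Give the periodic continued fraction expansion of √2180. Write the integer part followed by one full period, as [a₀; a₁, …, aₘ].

[46; 1, 2, 4, 2, 1, 92]

a₀ = ⌊√2180⌋ = 46.
With m₀=0, d₀=1 and mₖ₊₁ = dₖaₖ − mₖ, dₖ₊₁ = (n − mₖ₊₁²)/dₖ, aₖ₊₁ = ⌊(a₀+mₖ₊₁)/dₖ₊₁⌋:
  k=1: m=46, d=64, a=1
  k=2: m=18, d=29, a=2
  k=3: m=40, d=20, a=4
  k=4: m=40, d=29, a=2
  k=5: m=18, d=64, a=1
  k=6: m=46, d=1, a=92
d=1 and a=2a₀=92 at k=6, so the next step gives (m, d) = (46, 64) again — its k=1 value — and the period has length 6.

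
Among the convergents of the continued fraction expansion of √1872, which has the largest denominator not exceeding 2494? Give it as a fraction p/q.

√1872 = [43; 3, 1, 3, 86, …] (period length 4).
Convergents:
  p_0/q_0 = 43/1
  p_1/q_1 = 130/3
  p_2/q_2 = 173/4
  p_3/q_3 = 649/15
  p_4/q_4 = 55987/1294
  p_5/q_5 = 168610/3897
q_4 = 1294 ≤ 2494 < 3897 = q_5, so the answer is 55987/1294.

55987/1294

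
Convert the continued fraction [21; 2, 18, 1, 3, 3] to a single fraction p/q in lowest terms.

Using pₖ = aₖpₖ₋₁ + pₖ₋₂ and qₖ = aₖqₖ₋₁ + qₖ₋₂:
  k=0: a=21, p=21, q=1
  k=1: a=2, p=43, q=2
  k=2: a=18, p=795, q=37
  k=3: a=1, p=838, q=39
  k=4: a=3, p=3309, q=154
  k=5: a=3, p=10765, q=501

10765/501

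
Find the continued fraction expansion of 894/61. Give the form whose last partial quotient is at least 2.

[14; 1, 1, 1, 9, 2]

894 = 14×61 + 40
61 = 1×40 + 21
40 = 1×21 + 19
21 = 1×19 + 2
19 = 9×2 + 1
2 = 2×1 + 0  (stop)
So 894/61 = [14; 1, 1, 1, 9, 2].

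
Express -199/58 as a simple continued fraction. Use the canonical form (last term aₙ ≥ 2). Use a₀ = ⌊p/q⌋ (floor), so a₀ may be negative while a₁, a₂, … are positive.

-199 = -4·58 + 33
58 = 1·33 + 25
33 = 1·25 + 8
25 = 3·8 + 1
8 = 8·1 + 0  (stop)
So -199/58 = [-4; 1, 1, 3, 8].

[-4; 1, 1, 3, 8]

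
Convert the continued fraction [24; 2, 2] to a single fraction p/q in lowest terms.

122/5

Fold from the inside: start with 2/1.
  2 + 1/2 = 5/2
  24 + 2/5 = 122/5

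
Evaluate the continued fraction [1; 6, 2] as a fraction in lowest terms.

Fold from the inside: start with 2/1.
  6 + 1/2 = 13/2
  1 + 2/13 = 15/13

15/13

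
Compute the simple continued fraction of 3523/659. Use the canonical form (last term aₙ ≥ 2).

3523 = 5×659 + 228
659 = 2×228 + 203
228 = 1×203 + 25
203 = 8×25 + 3
25 = 8×3 + 1
3 = 3×1 + 0  (stop)
So 3523/659 = [5; 2, 1, 8, 8, 3].

[5; 2, 1, 8, 8, 3]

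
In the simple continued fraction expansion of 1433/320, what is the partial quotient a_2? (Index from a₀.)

1433 = 4·320 + 153   →  a_0 = 4
320 = 2·153 + 14   →  a_1 = 2
153 = 10·14 + 13   →  a_2 = 10

10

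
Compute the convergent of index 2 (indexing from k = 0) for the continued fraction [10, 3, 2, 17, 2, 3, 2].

72/7

Using pₖ = aₖpₖ₋₁ + pₖ₋₂, qₖ = aₖqₖ₋₁ + qₖ₋₂ (with p₋₁=1, p₋₂=0, q₋₁=0, q₋₂=1):
  k=0: a=10, p=10, q=1
  k=1: a=3, p=31, q=3
  k=2: a=2, p=72, q=7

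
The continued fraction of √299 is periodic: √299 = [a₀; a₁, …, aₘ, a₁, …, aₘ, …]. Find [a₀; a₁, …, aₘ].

[17; 3, 2, 3, 34]

a₀ = ⌊√299⌋ = 17.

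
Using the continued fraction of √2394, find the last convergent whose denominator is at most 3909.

67081/1371

√2394 = [48; 1, 12, 1, 96, …] (period length 4).
Convergents:
  p_0/q_0 = 48/1
  p_1/q_1 = 49/1
  p_2/q_2 = 636/13
  p_3/q_3 = 685/14
  p_4/q_4 = 66396/1357
  p_5/q_5 = 67081/1371
  p_6/q_6 = 871368/17809
q_5 = 1371 ≤ 3909 < 17809 = q_6, so the answer is 67081/1371.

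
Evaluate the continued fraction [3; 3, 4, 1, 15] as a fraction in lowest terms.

Fold from the inside: start with 15/1.
  1 + 1/15 = 16/15
  4 + 15/16 = 79/16
  3 + 16/79 = 253/79
  3 + 79/253 = 838/253

838/253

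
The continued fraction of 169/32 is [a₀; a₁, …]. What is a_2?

169 = 5·32 + 9   →  a_0 = 5
32 = 3·9 + 5   →  a_1 = 3
9 = 1·5 + 4   →  a_2 = 1

1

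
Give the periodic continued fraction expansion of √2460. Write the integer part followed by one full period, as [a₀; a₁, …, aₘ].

[49; 1, 1, 2, 24, 2, 1, 1, 98]

a₀ = ⌊√2460⌋ = 49.
With m₀=0, d₀=1 and mₖ₊₁ = dₖaₖ − mₖ, dₖ₊₁ = (n − mₖ₊₁²)/dₖ, aₖ₊₁ = ⌊(a₀+mₖ₊₁)/dₖ₊₁⌋:
  k=1: m=49, d=59, a=1
  k=2: m=10, d=40, a=1
  k=3: m=30, d=39, a=2
  k=4: m=48, d=4, a=24
  k=5: m=48, d=39, a=2
  k=6: m=30, d=40, a=1
  k=7: m=10, d=59, a=1
  k=8: m=49, d=1, a=98
d=1 and a=2a₀=98 at k=8, so the next step gives (m, d) = (49, 59) again — its k=1 value — and the period has length 8.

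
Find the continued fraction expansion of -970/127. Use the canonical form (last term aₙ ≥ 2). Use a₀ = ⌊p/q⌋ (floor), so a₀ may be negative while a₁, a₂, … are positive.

[-8; 2, 1, 3, 5, 2]

-970 = -8*127 + 46
127 = 2*46 + 35
46 = 1*35 + 11
35 = 3*11 + 2
11 = 5*2 + 1
2 = 2*1 + 0  (stop)
So -970/127 = [-8; 2, 1, 3, 5, 2].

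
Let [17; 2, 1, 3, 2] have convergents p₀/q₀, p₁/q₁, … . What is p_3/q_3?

Using pₖ = aₖpₖ₋₁ + pₖ₋₂, qₖ = aₖqₖ₋₁ + qₖ₋₂ (with p₋₁=1, p₋₂=0, q₋₁=0, q₋₂=1):
  k=0: a=17, p=17, q=1
  k=1: a=2, p=35, q=2
  k=2: a=1, p=52, q=3
  k=3: a=3, p=191, q=11

191/11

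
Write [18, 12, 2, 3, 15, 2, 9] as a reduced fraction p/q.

Using pₖ = aₖpₖ₋₁ + pₖ₋₂ and qₖ = aₖqₖ₋₁ + qₖ₋₂:
  k=0: a=18, p=18, q=1
  k=1: a=12, p=217, q=12
  k=2: a=2, p=452, q=25
  k=3: a=3, p=1573, q=87
  k=4: a=15, p=24047, q=1330
  k=5: a=2, p=49667, q=2747
  k=6: a=9, p=471050, q=26053

471050/26053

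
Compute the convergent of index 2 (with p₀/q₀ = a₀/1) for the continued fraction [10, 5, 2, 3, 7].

Using pₖ = aₖpₖ₋₁ + pₖ₋₂, qₖ = aₖqₖ₋₁ + qₖ₋₂ (with p₋₁=1, p₋₂=0, q₋₁=0, q₋₂=1):
  k=0: a=10, p=10, q=1
  k=1: a=5, p=51, q=5
  k=2: a=2, p=112, q=11

112/11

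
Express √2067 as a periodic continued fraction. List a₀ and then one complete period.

[45; 2, 6, 2, 90]

a₀ = ⌊√2067⌋ = 45.
With m₀=0, d₀=1 and mₖ₊₁ = dₖaₖ − mₖ, dₖ₊₁ = (n − mₖ₊₁²)/dₖ, aₖ₊₁ = ⌊(a₀+mₖ₊₁)/dₖ₊₁⌋:
  k=1: m=45, d=42, a=2
  k=2: m=39, d=13, a=6
  k=3: m=39, d=42, a=2
  k=4: m=45, d=1, a=90
d=1 and a=2a₀=90 at k=4, so the next step gives (m, d) = (45, 42) again — its k=1 value — and the period has length 4.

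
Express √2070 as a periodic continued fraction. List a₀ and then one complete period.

[45; 2, 90]

a₀ = ⌊√2070⌋ = 45.
With m₀=0, d₀=1 and mₖ₊₁ = dₖaₖ − mₖ, dₖ₊₁ = (n − mₖ₊₁²)/dₖ, aₖ₊₁ = ⌊(a₀+mₖ₊₁)/dₖ₊₁⌋:
  k=1: m=45, d=45, a=2
  k=2: m=45, d=1, a=90
d=1 and a=2a₀=90 at k=2, so the next step gives (m, d) = (45, 45) again — its k=1 value — and the period has length 2.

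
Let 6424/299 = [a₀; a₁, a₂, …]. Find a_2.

6424 = 21·299 + 145   →  a_0 = 21
299 = 2·145 + 9   →  a_1 = 2
145 = 16·9 + 1   →  a_2 = 16

16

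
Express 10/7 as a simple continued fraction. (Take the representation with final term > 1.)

10 = 1·7 + 3
7 = 2·3 + 1
3 = 3·1 + 0  (stop)
So 10/7 = [1; 2, 3].

[1; 2, 3]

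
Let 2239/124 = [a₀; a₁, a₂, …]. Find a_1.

17

2239 = 18·124 + 7   →  a_0 = 18
124 = 17·7 + 5   →  a_1 = 17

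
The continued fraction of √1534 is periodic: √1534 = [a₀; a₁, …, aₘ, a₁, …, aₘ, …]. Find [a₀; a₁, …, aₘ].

[39; 6, 78]

a₀ = ⌊√1534⌋ = 39.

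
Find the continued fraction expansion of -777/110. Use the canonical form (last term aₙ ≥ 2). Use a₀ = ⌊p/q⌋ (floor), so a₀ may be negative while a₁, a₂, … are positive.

[-8; 1, 14, 1, 2, 2]

-777 = -8·110 + 103
110 = 1·103 + 7
103 = 14·7 + 5
7 = 1·5 + 2
5 = 2·2 + 1
2 = 2·1 + 0  (stop)
So -777/110 = [-8; 1, 14, 1, 2, 2].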